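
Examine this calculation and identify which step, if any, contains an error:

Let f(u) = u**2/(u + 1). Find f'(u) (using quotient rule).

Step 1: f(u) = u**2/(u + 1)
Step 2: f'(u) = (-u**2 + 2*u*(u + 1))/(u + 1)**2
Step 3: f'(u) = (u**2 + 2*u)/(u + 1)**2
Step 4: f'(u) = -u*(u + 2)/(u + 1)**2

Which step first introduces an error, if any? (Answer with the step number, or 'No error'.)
Step 4

Step 4 is incorrect due to a sign flip.
The step shows: -u*(u + 2)/(u + 1)**2
The correct value should be: u*(u + 2)/(u + 1)**2

Explanation: The sign of the whole expression was flipped: the term u*(u + 2)/(u + 1)**2 was incorrectly written as -u*(u + 2)/(u + 1)**2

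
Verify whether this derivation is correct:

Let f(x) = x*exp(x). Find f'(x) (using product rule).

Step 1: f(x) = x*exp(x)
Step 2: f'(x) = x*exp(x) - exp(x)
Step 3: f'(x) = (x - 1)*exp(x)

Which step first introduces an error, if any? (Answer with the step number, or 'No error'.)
Step 2

Step 2 is incorrect due to a sign flip.
The step shows: x*exp(x) - exp(x)
The correct value should be: x*exp(x) + exp(x)

Explanation: The sign of one term was flipped: the term exp(x) was incorrectly written as -exp(x)
The later steps are derived from this incorrect expression, so the error originates in Step 2.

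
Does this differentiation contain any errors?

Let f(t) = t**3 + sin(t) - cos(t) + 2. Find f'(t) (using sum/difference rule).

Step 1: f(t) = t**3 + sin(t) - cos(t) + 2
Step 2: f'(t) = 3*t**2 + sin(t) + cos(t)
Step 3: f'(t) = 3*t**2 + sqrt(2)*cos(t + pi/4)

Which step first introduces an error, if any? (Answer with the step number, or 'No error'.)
Step 3

Step 3 is incorrect due to a wrong trig function.
The step shows: 3*t**2 + sqrt(2)*cos(t + pi/4)
The correct value should be: 3*t**2 + sqrt(2)*sin(t + pi/4)

Explanation: sin(t + pi/4) was incorrectly written as cos(t + pi/4): the term sqrt(2)*sin(t + pi/4) was incorrectly written as sqrt(2)*cos(t + pi/4)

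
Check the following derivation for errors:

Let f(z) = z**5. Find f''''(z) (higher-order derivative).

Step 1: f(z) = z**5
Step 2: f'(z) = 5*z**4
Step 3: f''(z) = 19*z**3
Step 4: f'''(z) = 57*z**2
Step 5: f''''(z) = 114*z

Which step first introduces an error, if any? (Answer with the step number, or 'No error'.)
Step 3

Step 3 is incorrect due to a wrong coefficient.
The step shows: 19*z**3
The correct value should be: 20*z**3

Explanation: The coefficient 20 was incorrectly written as 19: the term 20*z**3 was incorrectly written as 19*z**3
The later steps are derived from this incorrect expression, so the error originates in Step 3.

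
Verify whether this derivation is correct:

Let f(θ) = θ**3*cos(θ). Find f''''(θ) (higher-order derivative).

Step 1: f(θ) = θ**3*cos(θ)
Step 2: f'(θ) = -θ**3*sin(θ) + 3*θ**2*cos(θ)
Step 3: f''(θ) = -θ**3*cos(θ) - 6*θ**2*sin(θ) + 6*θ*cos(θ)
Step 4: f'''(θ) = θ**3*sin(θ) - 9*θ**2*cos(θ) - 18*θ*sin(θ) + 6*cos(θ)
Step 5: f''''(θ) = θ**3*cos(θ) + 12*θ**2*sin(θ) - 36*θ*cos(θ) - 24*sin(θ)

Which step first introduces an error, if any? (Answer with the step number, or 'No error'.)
No error

All steps in this derivation are correct.
The final answer f''''(θ) = θ**3*cos(θ) + 12*θ**2*sin(θ) - 36*θ*cos(θ) - 24*sin(θ) is valid.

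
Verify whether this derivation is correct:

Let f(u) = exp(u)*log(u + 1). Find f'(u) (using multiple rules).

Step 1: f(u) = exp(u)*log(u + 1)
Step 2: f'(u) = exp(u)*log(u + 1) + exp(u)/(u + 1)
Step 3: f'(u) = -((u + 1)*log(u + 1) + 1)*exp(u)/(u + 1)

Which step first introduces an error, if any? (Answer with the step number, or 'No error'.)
Step 3

Step 3 is incorrect due to a sign flip.
The step shows: -((u + 1)*log(u + 1) + 1)*exp(u)/(u + 1)
The correct value should be: ((u + 1)*log(u + 1) + 1)*exp(u)/(u + 1)

Explanation: The sign of the whole expression was flipped: the term ((u + 1)*log(u + 1) + 1)*exp(u)/(u + 1) was incorrectly written as -((u + 1)*log(u + 1) + 1)*exp(u)/(u + 1)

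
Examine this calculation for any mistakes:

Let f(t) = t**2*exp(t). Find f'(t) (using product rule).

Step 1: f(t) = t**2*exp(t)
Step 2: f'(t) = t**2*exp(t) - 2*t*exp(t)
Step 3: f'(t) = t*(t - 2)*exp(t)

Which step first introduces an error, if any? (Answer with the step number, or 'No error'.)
Step 2

Step 2 is incorrect due to a sign flip.
The step shows: t**2*exp(t) - 2*t*exp(t)
The correct value should be: t**2*exp(t) + 2*t*exp(t)

Explanation: The sign of one term was flipped: the term 2*t*exp(t) was incorrectly written as -2*t*exp(t)
The later steps are derived from this incorrect expression, so the error originates in Step 2.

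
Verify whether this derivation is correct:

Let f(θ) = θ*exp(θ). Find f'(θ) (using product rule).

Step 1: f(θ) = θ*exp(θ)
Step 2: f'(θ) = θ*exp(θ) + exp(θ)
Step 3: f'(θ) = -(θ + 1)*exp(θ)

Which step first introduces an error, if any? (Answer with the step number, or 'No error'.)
Step 3

Step 3 is incorrect due to a sign flip.
The step shows: -(θ + 1)*exp(θ)
The correct value should be: (θ + 1)*exp(θ)

Explanation: The sign of the whole expression was flipped: the term (θ + 1)*exp(θ) was incorrectly written as -(θ + 1)*exp(θ)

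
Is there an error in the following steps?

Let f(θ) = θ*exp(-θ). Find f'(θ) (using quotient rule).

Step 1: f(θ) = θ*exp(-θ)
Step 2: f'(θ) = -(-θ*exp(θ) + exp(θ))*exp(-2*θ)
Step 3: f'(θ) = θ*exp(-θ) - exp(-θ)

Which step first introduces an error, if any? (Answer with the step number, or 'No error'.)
Step 2

Step 2 is incorrect due to a sign flip.
The step shows: -(-θ*exp(θ) + exp(θ))*exp(-2*θ)
The correct value should be: (-θ*exp(θ) + exp(θ))*exp(-2*θ)

Explanation: The sign of the whole expression was flipped: the term (-θ*exp(θ) + exp(θ))*exp(-2*θ) was incorrectly written as -(-θ*exp(θ) + exp(θ))*exp(-2*θ)
The later steps are derived from this incorrect expression, so the error originates in Step 2.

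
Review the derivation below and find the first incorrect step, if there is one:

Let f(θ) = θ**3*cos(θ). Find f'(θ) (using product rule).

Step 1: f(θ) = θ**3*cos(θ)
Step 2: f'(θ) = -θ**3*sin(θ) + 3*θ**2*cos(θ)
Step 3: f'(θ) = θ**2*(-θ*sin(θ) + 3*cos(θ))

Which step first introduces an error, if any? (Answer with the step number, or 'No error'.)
No error

All steps in this derivation are correct.
The final answer f'(θ) = θ**2*(-θ*sin(θ) + 3*cos(θ)) is valid.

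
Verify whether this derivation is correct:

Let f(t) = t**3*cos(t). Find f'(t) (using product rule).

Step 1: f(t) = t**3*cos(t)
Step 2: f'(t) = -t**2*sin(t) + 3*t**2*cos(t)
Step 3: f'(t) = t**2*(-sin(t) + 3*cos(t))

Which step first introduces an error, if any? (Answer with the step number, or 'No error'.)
Step 2

Step 2 is incorrect due to a wrong exponent.
The step shows: -t**2*sin(t) + 3*t**2*cos(t)
The correct value should be: -t**3*sin(t) + 3*t**2*cos(t)

Explanation: The exponent 3 on t was incorrectly written as 2: the term -t**3*sin(t) was incorrectly written as -t**2*sin(t)
The later steps are derived from this incorrect expression, so the error originates in Step 2.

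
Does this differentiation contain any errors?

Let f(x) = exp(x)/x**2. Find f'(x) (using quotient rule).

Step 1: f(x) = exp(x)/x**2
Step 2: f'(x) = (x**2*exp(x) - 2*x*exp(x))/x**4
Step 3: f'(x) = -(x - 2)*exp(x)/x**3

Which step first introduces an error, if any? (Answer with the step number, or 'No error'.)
Step 3

Step 3 is incorrect due to a sign flip.
The step shows: -(x - 2)*exp(x)/x**3
The correct value should be: (x - 2)*exp(x)/x**3

Explanation: The sign of the whole expression was flipped: the term (x - 2)*exp(x)/x**3 was incorrectly written as -(x - 2)*exp(x)/x**3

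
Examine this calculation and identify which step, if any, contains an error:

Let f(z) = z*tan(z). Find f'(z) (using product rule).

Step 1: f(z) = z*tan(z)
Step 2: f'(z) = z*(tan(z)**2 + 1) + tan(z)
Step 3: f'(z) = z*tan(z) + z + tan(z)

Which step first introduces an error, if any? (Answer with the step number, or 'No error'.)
Step 3

Step 3 is incorrect due to a wrong exponent.
The step shows: z*tan(z) + z + tan(z)
The correct value should be: z*tan(z)**2 + z + tan(z)

Explanation: The exponent 2 on tan(z) was incorrectly written as 1: the term z*tan(z)**2 was incorrectly written as z*tan(z)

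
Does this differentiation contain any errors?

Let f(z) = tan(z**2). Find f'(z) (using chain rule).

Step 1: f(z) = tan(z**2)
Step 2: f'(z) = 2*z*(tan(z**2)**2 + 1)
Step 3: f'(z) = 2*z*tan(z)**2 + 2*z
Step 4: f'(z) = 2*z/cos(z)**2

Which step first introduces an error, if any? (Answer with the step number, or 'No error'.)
Step 3

Step 3 is incorrect due to a wrong exponent.
The step shows: 2*z*tan(z)**2 + 2*z
The correct value should be: 2*z*tan(z**2)**2 + 2*z

Explanation: The exponent 2 on z was incorrectly written as 1: the term 2*z*tan(z**2)**2 was incorrectly written as 2*z*tan(z)**2
The later steps are derived from this incorrect expression, so the error originates in Step 3.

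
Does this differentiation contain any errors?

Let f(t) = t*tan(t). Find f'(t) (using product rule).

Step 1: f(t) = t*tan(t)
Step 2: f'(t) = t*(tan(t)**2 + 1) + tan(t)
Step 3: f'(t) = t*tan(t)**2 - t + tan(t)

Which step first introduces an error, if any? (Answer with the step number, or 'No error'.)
Step 3

Step 3 is incorrect due to a sign flip.
The step shows: t*tan(t)**2 - t + tan(t)
The correct value should be: t*tan(t)**2 + t + tan(t)

Explanation: The sign of one term was flipped: the term t was incorrectly written as -t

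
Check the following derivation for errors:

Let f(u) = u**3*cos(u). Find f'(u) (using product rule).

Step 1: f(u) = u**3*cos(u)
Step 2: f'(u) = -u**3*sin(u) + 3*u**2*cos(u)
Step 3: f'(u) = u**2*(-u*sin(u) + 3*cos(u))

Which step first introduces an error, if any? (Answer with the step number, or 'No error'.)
No error

All steps in this derivation are correct.
The final answer f'(u) = u**2*(-u*sin(u) + 3*cos(u)) is valid.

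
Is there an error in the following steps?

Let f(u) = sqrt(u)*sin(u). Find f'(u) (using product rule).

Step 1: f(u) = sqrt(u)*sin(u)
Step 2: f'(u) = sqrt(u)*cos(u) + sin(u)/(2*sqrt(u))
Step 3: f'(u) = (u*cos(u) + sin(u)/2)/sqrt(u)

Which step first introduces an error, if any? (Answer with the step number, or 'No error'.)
No error

All steps in this derivation are correct.
The final answer f'(u) = (u*cos(u) + sin(u)/2)/sqrt(u) is valid.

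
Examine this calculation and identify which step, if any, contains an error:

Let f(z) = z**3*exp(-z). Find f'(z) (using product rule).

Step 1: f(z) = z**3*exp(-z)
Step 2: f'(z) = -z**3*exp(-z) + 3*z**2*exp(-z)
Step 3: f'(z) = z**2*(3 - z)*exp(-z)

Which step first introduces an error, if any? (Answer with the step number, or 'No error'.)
No error

All steps in this derivation are correct.
The final answer f'(z) = z**2*(3 - z)*exp(-z) is valid.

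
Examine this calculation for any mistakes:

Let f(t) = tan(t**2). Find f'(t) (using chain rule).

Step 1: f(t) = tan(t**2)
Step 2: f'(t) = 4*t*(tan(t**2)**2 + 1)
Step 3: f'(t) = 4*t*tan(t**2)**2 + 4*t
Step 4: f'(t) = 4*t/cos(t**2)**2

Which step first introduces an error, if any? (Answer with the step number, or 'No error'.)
Step 2

Step 2 is incorrect due to a wrong coefficient.
The step shows: 4*t*(tan(t**2)**2 + 1)
The correct value should be: 2*t*(tan(t**2)**2 + 1)

Explanation: The coefficient 2 was incorrectly written as 4: the term 2*t*(tan(t**2)**2 + 1) was incorrectly written as 4*t*(tan(t**2)**2 + 1)
The later steps are derived from this incorrect expression, so the error originates in Step 2.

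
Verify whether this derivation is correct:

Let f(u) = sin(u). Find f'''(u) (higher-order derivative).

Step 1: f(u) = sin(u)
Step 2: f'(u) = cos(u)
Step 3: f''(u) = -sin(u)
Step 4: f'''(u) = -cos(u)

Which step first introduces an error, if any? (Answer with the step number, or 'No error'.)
No error

All steps in this derivation are correct.
The final answer f'''(u) = -cos(u) is valid.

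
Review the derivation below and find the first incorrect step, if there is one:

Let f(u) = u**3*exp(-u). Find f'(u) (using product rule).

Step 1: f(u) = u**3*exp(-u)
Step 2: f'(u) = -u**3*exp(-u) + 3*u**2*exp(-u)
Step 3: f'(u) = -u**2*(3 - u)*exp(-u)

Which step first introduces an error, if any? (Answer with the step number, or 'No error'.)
Step 3

Step 3 is incorrect due to a sign flip.
The step shows: -u**2*(3 - u)*exp(-u)
The correct value should be: u**2*(3 - u)*exp(-u)

Explanation: The sign of the whole expression was flipped: the term u**2*(3 - u)*exp(-u) was incorrectly written as -u**2*(3 - u)*exp(-u)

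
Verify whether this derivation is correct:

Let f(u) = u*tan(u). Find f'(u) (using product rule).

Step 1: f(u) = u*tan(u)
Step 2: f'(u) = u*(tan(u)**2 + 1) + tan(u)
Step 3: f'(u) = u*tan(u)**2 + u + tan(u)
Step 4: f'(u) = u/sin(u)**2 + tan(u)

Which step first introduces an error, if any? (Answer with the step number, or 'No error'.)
Step 4

Step 4 is incorrect due to a wrong trig function.
The step shows: u/sin(u)**2 + tan(u)
The correct value should be: u/cos(u)**2 + tan(u)

Explanation: cos(u) was incorrectly written as sin(u): the term u/cos(u)**2 was incorrectly written as u/sin(u)**2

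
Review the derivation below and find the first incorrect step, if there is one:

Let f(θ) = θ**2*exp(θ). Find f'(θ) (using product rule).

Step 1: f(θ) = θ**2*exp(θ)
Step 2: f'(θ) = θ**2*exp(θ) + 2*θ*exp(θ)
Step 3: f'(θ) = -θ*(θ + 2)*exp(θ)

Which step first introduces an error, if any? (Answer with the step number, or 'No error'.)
Step 3

Step 3 is incorrect due to a sign flip.
The step shows: -θ*(θ + 2)*exp(θ)
The correct value should be: θ*(θ + 2)*exp(θ)

Explanation: The sign of the whole expression was flipped: the term θ*(θ + 2)*exp(θ) was incorrectly written as -θ*(θ + 2)*exp(θ)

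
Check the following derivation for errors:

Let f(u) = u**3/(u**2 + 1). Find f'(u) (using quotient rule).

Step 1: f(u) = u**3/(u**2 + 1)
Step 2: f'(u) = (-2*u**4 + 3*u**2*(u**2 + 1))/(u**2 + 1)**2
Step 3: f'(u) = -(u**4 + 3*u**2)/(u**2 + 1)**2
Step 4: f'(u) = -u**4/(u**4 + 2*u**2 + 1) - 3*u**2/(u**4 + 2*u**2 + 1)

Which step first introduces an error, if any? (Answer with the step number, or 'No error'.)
Step 3

Step 3 is incorrect due to a sign flip.
The step shows: -(u**4 + 3*u**2)/(u**2 + 1)**2
The correct value should be: (u**4 + 3*u**2)/(u**2 + 1)**2

Explanation: The sign of the whole expression was flipped: the term (u**4 + 3*u**2)/(u**2 + 1)**2 was incorrectly written as -(u**4 + 3*u**2)/(u**2 + 1)**2
The later steps are derived from this incorrect expression, so the error originates in Step 3.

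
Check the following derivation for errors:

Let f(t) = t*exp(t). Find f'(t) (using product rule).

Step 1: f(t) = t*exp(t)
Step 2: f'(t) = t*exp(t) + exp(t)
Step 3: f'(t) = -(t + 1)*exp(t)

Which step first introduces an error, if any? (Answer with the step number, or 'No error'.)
Step 3

Step 3 is incorrect due to a sign flip.
The step shows: -(t + 1)*exp(t)
The correct value should be: (t + 1)*exp(t)

Explanation: The sign of the whole expression was flipped: the term (t + 1)*exp(t) was incorrectly written as -(t + 1)*exp(t)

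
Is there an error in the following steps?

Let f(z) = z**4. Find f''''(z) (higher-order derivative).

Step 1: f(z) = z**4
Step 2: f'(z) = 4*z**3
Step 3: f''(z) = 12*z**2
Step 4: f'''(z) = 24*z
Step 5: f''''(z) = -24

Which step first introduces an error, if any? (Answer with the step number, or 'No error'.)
Step 5

Step 5 is incorrect due to a sign flip.
The step shows: -24
The correct value should be: 24

Explanation: The sign of the whole expression was flipped: the term 24 was incorrectly written as -24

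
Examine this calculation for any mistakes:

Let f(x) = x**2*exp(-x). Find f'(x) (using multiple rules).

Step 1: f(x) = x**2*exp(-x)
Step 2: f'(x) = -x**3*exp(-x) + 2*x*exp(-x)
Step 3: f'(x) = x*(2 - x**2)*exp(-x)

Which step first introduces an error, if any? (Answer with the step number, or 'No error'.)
Step 2

Step 2 is incorrect due to a wrong exponent.
The step shows: -x**3*exp(-x) + 2*x*exp(-x)
The correct value should be: -x**2*exp(-x) + 2*x*exp(-x)

Explanation: The exponent 2 on x was incorrectly written as 3: the term -x**2*exp(-x) was incorrectly written as -x**3*exp(-x)
The later steps are derived from this incorrect expression, so the error originates in Step 2.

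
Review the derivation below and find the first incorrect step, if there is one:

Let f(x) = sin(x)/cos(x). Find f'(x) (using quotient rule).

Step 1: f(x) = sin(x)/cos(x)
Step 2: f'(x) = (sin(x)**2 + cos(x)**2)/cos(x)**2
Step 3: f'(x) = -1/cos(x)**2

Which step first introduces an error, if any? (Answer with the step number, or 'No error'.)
Step 3

Step 3 is incorrect due to a sign flip.
The step shows: -1/cos(x)**2
The correct value should be: cos(x)**(-2)

Explanation: The sign of the whole expression was flipped: the term cos(x)**(-2) was incorrectly written as -1/cos(x)**2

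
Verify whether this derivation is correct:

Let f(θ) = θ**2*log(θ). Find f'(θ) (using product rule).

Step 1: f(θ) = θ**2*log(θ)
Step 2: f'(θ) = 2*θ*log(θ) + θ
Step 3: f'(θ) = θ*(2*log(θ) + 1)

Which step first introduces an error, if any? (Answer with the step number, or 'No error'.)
No error

All steps in this derivation are correct.
The final answer f'(θ) = θ*(2*log(θ) + 1) is valid.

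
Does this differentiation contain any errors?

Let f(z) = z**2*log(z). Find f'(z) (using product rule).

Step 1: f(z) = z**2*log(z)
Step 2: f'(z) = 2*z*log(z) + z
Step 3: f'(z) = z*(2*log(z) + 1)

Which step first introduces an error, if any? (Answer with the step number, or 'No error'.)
No error

All steps in this derivation are correct.
The final answer f'(z) = z*(2*log(z) + 1) is valid.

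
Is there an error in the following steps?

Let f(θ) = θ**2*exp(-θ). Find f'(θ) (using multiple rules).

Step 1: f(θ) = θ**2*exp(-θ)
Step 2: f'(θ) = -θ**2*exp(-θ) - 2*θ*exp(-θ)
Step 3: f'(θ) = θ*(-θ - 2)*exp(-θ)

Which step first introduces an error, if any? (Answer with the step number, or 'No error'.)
Step 2

Step 2 is incorrect due to a sign flip.
The step shows: -θ**2*exp(-θ) - 2*θ*exp(-θ)
The correct value should be: -θ**2*exp(-θ) + 2*θ*exp(-θ)

Explanation: The sign of one term was flipped: the term 2*θ*exp(-θ) was incorrectly written as -2*θ*exp(-θ)
The later steps are derived from this incorrect expression, so the error originates in Step 2.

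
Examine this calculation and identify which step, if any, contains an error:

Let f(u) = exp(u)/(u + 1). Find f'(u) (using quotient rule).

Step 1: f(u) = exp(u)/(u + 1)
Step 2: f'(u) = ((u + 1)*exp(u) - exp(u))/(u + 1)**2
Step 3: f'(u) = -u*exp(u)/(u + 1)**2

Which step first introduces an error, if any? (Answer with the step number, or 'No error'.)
Step 3

Step 3 is incorrect due to a sign flip.
The step shows: -u*exp(u)/(u + 1)**2
The correct value should be: u*exp(u)/(u + 1)**2

Explanation: The sign of the whole expression was flipped: the term u*exp(u)/(u + 1)**2 was incorrectly written as -u*exp(u)/(u + 1)**2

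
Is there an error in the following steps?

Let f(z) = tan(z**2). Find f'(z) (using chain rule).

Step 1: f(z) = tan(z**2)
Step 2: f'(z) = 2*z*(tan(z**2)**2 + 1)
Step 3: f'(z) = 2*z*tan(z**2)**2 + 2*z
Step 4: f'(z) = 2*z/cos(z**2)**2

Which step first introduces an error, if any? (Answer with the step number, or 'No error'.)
No error

All steps in this derivation are correct.
The final answer f'(z) = 2*z/cos(z**2)**2 is valid.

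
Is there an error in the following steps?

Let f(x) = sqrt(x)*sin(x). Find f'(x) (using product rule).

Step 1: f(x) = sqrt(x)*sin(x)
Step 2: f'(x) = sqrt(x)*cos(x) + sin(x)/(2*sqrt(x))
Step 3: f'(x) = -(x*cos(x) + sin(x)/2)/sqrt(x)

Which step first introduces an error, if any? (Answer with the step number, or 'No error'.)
Step 3

Step 3 is incorrect due to a sign flip.
The step shows: -(x*cos(x) + sin(x)/2)/sqrt(x)
The correct value should be: (x*cos(x) + sin(x)/2)/sqrt(x)

Explanation: The sign of the whole expression was flipped: the term (x*cos(x) + sin(x)/2)/sqrt(x) was incorrectly written as -(x*cos(x) + sin(x)/2)/sqrt(x)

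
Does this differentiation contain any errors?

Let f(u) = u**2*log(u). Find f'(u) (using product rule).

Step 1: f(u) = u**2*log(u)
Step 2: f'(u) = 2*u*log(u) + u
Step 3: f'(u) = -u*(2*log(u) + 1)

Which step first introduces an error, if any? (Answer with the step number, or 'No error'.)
Step 3

Step 3 is incorrect due to a sign flip.
The step shows: -u*(2*log(u) + 1)
The correct value should be: u*(2*log(u) + 1)

Explanation: The sign of the whole expression was flipped: the term u*(2*log(u) + 1) was incorrectly written as -u*(2*log(u) + 1)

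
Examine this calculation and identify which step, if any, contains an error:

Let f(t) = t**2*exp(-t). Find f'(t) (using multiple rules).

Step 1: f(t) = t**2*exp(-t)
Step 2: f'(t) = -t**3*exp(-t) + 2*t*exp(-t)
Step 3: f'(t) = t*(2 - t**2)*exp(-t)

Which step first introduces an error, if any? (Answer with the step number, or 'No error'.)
Step 2

Step 2 is incorrect due to a wrong exponent.
The step shows: -t**3*exp(-t) + 2*t*exp(-t)
The correct value should be: -t**2*exp(-t) + 2*t*exp(-t)

Explanation: The exponent 2 on t was incorrectly written as 3: the term -t**2*exp(-t) was incorrectly written as -t**3*exp(-t)
The later steps are derived from this incorrect expression, so the error originates in Step 2.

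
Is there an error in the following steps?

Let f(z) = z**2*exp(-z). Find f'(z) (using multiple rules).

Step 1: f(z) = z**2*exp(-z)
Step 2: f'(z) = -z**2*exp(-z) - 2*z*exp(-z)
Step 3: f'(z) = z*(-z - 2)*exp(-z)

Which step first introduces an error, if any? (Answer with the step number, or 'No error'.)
Step 2

Step 2 is incorrect due to a sign flip.
The step shows: -z**2*exp(-z) - 2*z*exp(-z)
The correct value should be: -z**2*exp(-z) + 2*z*exp(-z)

Explanation: The sign of one term was flipped: the term 2*z*exp(-z) was incorrectly written as -2*z*exp(-z)
The later steps are derived from this incorrect expression, so the error originates in Step 2.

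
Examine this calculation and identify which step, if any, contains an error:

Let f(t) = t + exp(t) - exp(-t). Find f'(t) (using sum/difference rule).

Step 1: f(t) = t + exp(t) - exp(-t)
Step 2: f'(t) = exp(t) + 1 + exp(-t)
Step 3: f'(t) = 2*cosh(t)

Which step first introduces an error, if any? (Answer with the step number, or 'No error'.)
Step 3

Step 3 is incorrect due to a dropped term.
The step shows: 2*cosh(t)
The correct value should be: 2*cosh(t) + 1

Explanation: A term was dropped: the term 1 was incorrectly omitted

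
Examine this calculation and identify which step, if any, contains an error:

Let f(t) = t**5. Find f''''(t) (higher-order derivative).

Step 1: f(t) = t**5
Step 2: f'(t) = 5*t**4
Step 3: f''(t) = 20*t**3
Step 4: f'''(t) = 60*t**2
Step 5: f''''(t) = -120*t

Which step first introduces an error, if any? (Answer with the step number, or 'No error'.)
Step 5

Step 5 is incorrect due to a sign flip.
The step shows: -120*t
The correct value should be: 120*t

Explanation: The sign of the whole expression was flipped: the term 120*t was incorrectly written as -120*t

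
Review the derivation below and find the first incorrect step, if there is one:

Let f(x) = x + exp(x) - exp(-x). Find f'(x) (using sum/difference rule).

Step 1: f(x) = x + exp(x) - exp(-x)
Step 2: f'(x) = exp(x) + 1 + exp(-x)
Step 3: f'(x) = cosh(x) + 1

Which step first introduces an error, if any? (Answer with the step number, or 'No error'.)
Step 3

Step 3 is incorrect due to a wrong coefficient.
The step shows: cosh(x) + 1
The correct value should be: 2*cosh(x) + 1

Explanation: The coefficient 2 was incorrectly written as 1: the term 2*cosh(x) was incorrectly written as cosh(x)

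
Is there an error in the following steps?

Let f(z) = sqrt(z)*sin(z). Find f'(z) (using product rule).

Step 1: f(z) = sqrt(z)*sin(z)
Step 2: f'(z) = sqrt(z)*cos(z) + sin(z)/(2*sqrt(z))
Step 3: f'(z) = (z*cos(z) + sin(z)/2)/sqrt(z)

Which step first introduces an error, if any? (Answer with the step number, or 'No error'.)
No error

All steps in this derivation are correct.
The final answer f'(z) = (z*cos(z) + sin(z)/2)/sqrt(z) is valid.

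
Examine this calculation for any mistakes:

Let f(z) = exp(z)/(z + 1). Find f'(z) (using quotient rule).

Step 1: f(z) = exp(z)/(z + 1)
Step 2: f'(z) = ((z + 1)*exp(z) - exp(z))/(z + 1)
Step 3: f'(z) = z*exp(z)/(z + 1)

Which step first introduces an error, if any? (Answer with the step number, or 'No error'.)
Step 2

Step 2 is incorrect due to a wrong exponent.
The step shows: ((z + 1)*exp(z) - exp(z))/(z + 1)
The correct value should be: ((z + 1)*exp(z) - exp(z))/(z + 1)**2

Explanation: The exponent -2 on z + 1 was incorrectly written as -1: the term ((z + 1)*exp(z) - exp(z))/(z + 1)**2 was incorrectly written as ((z + 1)*exp(z) - exp(z))/(z + 1)
The later steps are derived from this incorrect expression, so the error originates in Step 2.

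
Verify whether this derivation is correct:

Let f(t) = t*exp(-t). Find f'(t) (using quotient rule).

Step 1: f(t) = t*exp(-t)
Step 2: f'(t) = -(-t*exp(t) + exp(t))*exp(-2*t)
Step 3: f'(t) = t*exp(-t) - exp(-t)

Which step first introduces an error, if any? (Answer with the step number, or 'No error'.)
Step 2

Step 2 is incorrect due to a sign flip.
The step shows: -(-t*exp(t) + exp(t))*exp(-2*t)
The correct value should be: (-t*exp(t) + exp(t))*exp(-2*t)

Explanation: The sign of the whole expression was flipped: the term (-t*exp(t) + exp(t))*exp(-2*t) was incorrectly written as -(-t*exp(t) + exp(t))*exp(-2*t)
The later steps are derived from this incorrect expression, so the error originates in Step 2.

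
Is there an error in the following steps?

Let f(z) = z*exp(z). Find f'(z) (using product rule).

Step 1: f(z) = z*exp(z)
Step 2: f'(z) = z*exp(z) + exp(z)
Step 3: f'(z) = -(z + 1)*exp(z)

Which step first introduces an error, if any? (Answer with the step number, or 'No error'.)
Step 3

Step 3 is incorrect due to a sign flip.
The step shows: -(z + 1)*exp(z)
The correct value should be: (z + 1)*exp(z)

Explanation: The sign of the whole expression was flipped: the term (z + 1)*exp(z) was incorrectly written as -(z + 1)*exp(z)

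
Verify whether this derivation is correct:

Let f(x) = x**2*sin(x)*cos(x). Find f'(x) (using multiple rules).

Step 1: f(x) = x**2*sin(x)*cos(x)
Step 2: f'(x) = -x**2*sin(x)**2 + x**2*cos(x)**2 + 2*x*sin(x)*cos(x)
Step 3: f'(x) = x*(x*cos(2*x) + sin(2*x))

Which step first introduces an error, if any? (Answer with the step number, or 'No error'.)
No error

All steps in this derivation are correct.
The final answer f'(x) = x*(x*cos(2*x) + sin(2*x)) is valid.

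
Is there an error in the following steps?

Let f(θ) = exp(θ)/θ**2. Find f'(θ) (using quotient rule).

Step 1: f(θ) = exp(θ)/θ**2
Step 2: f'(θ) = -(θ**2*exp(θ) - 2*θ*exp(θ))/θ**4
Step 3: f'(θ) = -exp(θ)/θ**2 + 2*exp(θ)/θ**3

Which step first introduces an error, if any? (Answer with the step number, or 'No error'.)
Step 2

Step 2 is incorrect due to a sign flip.
The step shows: -(θ**2*exp(θ) - 2*θ*exp(θ))/θ**4
The correct value should be: (θ**2*exp(θ) - 2*θ*exp(θ))/θ**4

Explanation: The sign of the whole expression was flipped: the term (θ**2*exp(θ) - 2*θ*exp(θ))/θ**4 was incorrectly written as -(θ**2*exp(θ) - 2*θ*exp(θ))/θ**4
The later steps are derived from this incorrect expression, so the error originates in Step 2.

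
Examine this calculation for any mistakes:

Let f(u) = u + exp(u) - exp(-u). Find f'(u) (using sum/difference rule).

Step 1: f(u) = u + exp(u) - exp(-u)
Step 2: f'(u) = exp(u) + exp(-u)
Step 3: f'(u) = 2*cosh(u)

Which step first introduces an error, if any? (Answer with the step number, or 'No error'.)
Step 2

Step 2 is incorrect due to a dropped term.
The step shows: exp(u) + exp(-u)
The correct value should be: exp(u) + 1 + exp(-u)

Explanation: A term was dropped: the term 1 was incorrectly omitted
The later steps are derived from this incorrect expression, so the error originates in Step 2.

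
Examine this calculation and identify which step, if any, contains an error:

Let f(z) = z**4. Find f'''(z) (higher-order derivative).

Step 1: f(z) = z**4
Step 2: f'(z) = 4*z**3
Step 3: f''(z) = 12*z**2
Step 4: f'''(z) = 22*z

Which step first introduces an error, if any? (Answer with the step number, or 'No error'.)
Step 4

Step 4 is incorrect due to a wrong coefficient.
The step shows: 22*z
The correct value should be: 24*z

Explanation: The coefficient 24 was incorrectly written as 22: the term 24*z was incorrectly written as 22*z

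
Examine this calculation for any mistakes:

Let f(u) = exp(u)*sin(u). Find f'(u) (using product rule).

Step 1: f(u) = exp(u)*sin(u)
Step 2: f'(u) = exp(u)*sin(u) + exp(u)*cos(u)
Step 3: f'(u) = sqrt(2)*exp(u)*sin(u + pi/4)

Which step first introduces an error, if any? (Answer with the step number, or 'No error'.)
No error

All steps in this derivation are correct.
The final answer f'(u) = sqrt(2)*exp(u)*sin(u + pi/4) is valid.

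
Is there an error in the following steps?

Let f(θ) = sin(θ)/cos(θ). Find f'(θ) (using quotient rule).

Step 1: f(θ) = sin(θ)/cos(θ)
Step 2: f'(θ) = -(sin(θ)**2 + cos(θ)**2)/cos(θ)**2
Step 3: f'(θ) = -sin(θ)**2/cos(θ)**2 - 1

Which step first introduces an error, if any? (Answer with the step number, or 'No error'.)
Step 2

Step 2 is incorrect due to a sign flip.
The step shows: -(sin(θ)**2 + cos(θ)**2)/cos(θ)**2
The correct value should be: (sin(θ)**2 + cos(θ)**2)/cos(θ)**2

Explanation: The sign of the whole expression was flipped: the term (sin(θ)**2 + cos(θ)**2)/cos(θ)**2 was incorrectly written as -(sin(θ)**2 + cos(θ)**2)/cos(θ)**2
The later steps are derived from this incorrect expression, so the error originates in Step 2.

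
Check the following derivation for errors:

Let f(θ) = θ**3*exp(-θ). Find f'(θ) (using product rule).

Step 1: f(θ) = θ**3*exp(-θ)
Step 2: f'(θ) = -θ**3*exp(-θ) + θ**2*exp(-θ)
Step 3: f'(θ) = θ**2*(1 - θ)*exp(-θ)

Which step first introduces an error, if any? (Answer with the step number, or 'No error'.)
Step 2

Step 2 is incorrect due to a wrong coefficient.
The step shows: -θ**3*exp(-θ) + θ**2*exp(-θ)
The correct value should be: -θ**3*exp(-θ) + 3*θ**2*exp(-θ)

Explanation: The coefficient 3 was incorrectly written as 1: the term 3*θ**2*exp(-θ) was incorrectly written as θ**2*exp(-θ)
The later steps are derived from this incorrect expression, so the error originates in Step 2.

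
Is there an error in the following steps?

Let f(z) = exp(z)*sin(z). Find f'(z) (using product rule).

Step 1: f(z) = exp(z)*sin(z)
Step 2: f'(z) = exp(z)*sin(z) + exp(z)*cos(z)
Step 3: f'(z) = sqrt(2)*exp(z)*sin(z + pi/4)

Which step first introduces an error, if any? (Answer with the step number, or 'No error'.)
No error

All steps in this derivation are correct.
The final answer f'(z) = sqrt(2)*exp(z)*sin(z + pi/4) is valid.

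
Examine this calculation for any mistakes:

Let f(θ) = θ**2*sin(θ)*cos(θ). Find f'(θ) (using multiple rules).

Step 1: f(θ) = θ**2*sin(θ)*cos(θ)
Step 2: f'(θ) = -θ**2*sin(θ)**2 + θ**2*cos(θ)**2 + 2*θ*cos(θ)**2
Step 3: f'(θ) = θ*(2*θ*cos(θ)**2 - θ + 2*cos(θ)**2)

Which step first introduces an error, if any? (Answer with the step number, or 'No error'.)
Step 2

Step 2 is incorrect due to a wrong trig function.
The step shows: -θ**2*sin(θ)**2 + θ**2*cos(θ)**2 + 2*θ*cos(θ)**2
The correct value should be: -θ**2*sin(θ)**2 + θ**2*cos(θ)**2 + 2*θ*sin(θ)*cos(θ)

Explanation: sin(θ) was incorrectly written as cos(θ): the term 2*θ*sin(θ)*cos(θ) was incorrectly written as 2*θ*cos(θ)**2
The later steps are derived from this incorrect expression, so the error originates in Step 2.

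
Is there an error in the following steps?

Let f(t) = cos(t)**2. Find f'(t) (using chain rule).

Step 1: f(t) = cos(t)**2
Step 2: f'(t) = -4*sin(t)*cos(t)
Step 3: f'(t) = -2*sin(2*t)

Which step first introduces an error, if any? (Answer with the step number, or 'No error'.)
Step 2

Step 2 is incorrect due to a wrong coefficient.
The step shows: -4*sin(t)*cos(t)
The correct value should be: -2*sin(t)*cos(t)

Explanation: The coefficient -2 was incorrectly written as -4: the term -2*sin(t)*cos(t) was incorrectly written as -4*sin(t)*cos(t)
The later steps are derived from this incorrect expression, so the error originates in Step 2.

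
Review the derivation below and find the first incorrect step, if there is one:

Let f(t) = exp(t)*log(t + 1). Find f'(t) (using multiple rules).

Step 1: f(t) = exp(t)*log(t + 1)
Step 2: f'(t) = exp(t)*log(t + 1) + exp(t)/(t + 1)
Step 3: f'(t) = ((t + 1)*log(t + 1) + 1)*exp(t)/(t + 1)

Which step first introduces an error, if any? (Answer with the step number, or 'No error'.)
No error

All steps in this derivation are correct.
The final answer f'(t) = ((t + 1)*log(t + 1) + 1)*exp(t)/(t + 1) is valid.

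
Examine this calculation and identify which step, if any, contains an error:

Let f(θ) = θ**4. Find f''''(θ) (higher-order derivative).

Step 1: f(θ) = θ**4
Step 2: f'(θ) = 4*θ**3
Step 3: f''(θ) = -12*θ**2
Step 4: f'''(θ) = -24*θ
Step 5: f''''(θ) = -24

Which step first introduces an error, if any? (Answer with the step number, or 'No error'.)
Step 3

Step 3 is incorrect due to a sign flip.
The step shows: -12*θ**2
The correct value should be: 12*θ**2

Explanation: The sign of the whole expression was flipped: the term 12*θ**2 was incorrectly written as -12*θ**2
The later steps are derived from this incorrect expression, so the error originates in Step 3.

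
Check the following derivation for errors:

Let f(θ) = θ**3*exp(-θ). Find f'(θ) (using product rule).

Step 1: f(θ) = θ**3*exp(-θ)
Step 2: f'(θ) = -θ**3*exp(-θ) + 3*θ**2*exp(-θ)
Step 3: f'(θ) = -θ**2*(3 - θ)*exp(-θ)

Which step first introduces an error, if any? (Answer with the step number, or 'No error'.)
Step 3

Step 3 is incorrect due to a sign flip.
The step shows: -θ**2*(3 - θ)*exp(-θ)
The correct value should be: θ**2*(3 - θ)*exp(-θ)

Explanation: The sign of the whole expression was flipped: the term θ**2*(3 - θ)*exp(-θ) was incorrectly written as -θ**2*(3 - θ)*exp(-θ)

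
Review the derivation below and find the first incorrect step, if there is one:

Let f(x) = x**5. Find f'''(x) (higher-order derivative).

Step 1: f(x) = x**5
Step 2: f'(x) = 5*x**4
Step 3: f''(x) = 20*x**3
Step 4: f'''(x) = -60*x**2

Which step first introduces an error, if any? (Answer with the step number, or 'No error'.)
Step 4

Step 4 is incorrect due to a sign flip.
The step shows: -60*x**2
The correct value should be: 60*x**2

Explanation: The sign of the whole expression was flipped: the term 60*x**2 was incorrectly written as -60*x**2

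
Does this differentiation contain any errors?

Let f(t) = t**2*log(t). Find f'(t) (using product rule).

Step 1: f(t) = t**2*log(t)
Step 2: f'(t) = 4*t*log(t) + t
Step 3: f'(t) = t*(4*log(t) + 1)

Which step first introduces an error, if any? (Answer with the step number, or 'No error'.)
Step 2

Step 2 is incorrect due to a wrong coefficient.
The step shows: 4*t*log(t) + t
The correct value should be: 2*t*log(t) + t

Explanation: The coefficient 2 was incorrectly written as 4: the term 2*t*log(t) was incorrectly written as 4*t*log(t)
The later steps are derived from this incorrect expression, so the error originates in Step 2.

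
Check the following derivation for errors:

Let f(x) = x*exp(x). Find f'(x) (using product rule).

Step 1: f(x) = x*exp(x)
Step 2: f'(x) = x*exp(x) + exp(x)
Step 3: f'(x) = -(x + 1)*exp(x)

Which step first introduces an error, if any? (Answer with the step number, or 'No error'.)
Step 3

Step 3 is incorrect due to a sign flip.
The step shows: -(x + 1)*exp(x)
The correct value should be: (x + 1)*exp(x)

Explanation: The sign of the whole expression was flipped: the term (x + 1)*exp(x) was incorrectly written as -(x + 1)*exp(x)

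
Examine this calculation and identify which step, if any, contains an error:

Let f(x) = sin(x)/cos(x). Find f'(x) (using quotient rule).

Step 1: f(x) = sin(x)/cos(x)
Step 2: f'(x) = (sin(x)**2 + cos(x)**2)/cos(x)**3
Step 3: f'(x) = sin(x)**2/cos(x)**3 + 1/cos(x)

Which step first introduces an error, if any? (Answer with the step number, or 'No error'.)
Step 2

Step 2 is incorrect due to a wrong exponent.
The step shows: (sin(x)**2 + cos(x)**2)/cos(x)**3
The correct value should be: (sin(x)**2 + cos(x)**2)/cos(x)**2

Explanation: The exponent -2 on cos(x) was incorrectly written as -3: the term (sin(x)**2 + cos(x)**2)/cos(x)**2 was incorrectly written as (sin(x)**2 + cos(x)**2)/cos(x)**3
The later steps are derived from this incorrect expression, so the error originates in Step 2.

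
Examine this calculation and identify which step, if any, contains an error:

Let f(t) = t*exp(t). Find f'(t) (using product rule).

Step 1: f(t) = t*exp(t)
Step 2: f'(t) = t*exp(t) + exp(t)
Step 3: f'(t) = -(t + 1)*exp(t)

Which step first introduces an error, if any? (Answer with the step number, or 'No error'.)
Step 3

Step 3 is incorrect due to a sign flip.
The step shows: -(t + 1)*exp(t)
The correct value should be: (t + 1)*exp(t)

Explanation: The sign of the whole expression was flipped: the term (t + 1)*exp(t) was incorrectly written as -(t + 1)*exp(t)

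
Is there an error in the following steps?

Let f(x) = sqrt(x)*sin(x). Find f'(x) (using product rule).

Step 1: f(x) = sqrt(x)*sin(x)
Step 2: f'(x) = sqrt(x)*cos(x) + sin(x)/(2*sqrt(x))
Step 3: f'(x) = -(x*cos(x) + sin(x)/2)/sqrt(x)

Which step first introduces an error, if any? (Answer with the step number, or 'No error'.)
Step 3

Step 3 is incorrect due to a sign flip.
The step shows: -(x*cos(x) + sin(x)/2)/sqrt(x)
The correct value should be: (x*cos(x) + sin(x)/2)/sqrt(x)

Explanation: The sign of the whole expression was flipped: the term (x*cos(x) + sin(x)/2)/sqrt(x) was incorrectly written as -(x*cos(x) + sin(x)/2)/sqrt(x)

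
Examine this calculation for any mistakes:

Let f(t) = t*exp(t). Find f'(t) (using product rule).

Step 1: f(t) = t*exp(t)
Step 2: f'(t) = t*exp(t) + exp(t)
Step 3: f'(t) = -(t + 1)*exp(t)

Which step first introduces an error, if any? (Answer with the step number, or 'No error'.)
Step 3

Step 3 is incorrect due to a sign flip.
The step shows: -(t + 1)*exp(t)
The correct value should be: (t + 1)*exp(t)

Explanation: The sign of the whole expression was flipped: the term (t + 1)*exp(t) was incorrectly written as -(t + 1)*exp(t)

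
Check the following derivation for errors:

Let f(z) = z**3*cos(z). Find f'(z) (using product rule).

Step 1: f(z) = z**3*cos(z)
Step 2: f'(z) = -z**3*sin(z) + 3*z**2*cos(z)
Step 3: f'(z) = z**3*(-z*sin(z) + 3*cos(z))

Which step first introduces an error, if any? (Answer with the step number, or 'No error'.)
Step 3

Step 3 is incorrect due to a wrong exponent.
The step shows: z**3*(-z*sin(z) + 3*cos(z))
The correct value should be: z**2*(-z*sin(z) + 3*cos(z))

Explanation: The exponent 2 on z was incorrectly written as 3: the term z**2*(-z*sin(z) + 3*cos(z)) was incorrectly written as z**3*(-z*sin(z) + 3*cos(z))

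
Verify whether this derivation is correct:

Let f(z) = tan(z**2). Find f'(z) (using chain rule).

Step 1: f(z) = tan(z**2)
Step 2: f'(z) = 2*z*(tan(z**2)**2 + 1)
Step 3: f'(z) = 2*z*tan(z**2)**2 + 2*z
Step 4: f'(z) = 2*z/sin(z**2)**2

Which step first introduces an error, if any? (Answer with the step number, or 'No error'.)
Step 4

Step 4 is incorrect due to a wrong trig function.
The step shows: 2*z/sin(z**2)**2
The correct value should be: 2*z/cos(z**2)**2

Explanation: cos(z**2) was incorrectly written as sin(z**2): the term 2*z/cos(z**2)**2 was incorrectly written as 2*z/sin(z**2)**2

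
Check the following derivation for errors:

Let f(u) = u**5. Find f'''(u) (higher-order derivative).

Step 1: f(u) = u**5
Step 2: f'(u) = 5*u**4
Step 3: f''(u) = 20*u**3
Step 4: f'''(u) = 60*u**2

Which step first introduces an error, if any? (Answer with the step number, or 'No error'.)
No error

All steps in this derivation are correct.
The final answer f'''(u) = 60*u**2 is valid.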